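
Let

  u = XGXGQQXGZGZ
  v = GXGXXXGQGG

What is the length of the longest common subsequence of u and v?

Let dp[i][j] be the LCS length of the first i characters of u and the first j characters of v. dp[i][j] = dp[i-1][j-1]+1 when the i-th and j-th characters match, else max(dp[i-1][j], dp[i][j-1]).
    ·  G  X  G  X  X  X  G  Q  G  G
 ·  0  0  0  0  0  0  0  0  0  0  0
 X  0  0  1  1  1  1  1  1  1  1  1
 G  0  1  1  2  2  2  2  2  2  2  2
 X  0  1  2  2  3  3  3  3  3  3  3
 G  0  1  2  3  3  3  3  4  4  4  4
 Q  0  1  2  3  3  3  3  4  5  5  5
 Q  0  1  2  3  3  3  3  4  5  5  5
 X  0  1  2  3  4  4  4  4  5  5  5
 G  0  1  2  3  4  4  4  5  5  6  6
 Z  0  1  2  3  4  4  4  5  5  6  6
 G  0  1  2  3  4  4  4  5  5  6  7
 Z  0  1  2  3  4  4  4  5  5  6  7
dp[11][10] = 7. One LCS (by backtracking along matches): XGXGQGG.

7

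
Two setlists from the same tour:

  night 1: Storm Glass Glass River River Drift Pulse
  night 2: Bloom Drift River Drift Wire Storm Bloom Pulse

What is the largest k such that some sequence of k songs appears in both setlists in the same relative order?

Pick River at night 1[5]=night 2[3], Drift at night 1[6]=night 2[4], Pulse at night 1[7]=night 2[8]; all 3 songs appear in both, in order. dp[7][8] = 3 confirms this is the maximum.

3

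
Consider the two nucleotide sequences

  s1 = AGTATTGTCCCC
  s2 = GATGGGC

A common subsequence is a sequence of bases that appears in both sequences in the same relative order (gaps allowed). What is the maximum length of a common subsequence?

5

Let dp[i][j] be the LCS length of the first i bases of s1 and the first j bases of s2. dp[i][j] = dp[i-1][j-1]+1 when the i-th and j-th bases match, else max(dp[i-1][j], dp[i][j-1]).
    ·  G  A  T  G  G  G  C
 ·  0  0  0  0  0  0  0  0
 A  0  0  1  1  1  1  1  1
 G  0  1  1  1  2  2  2  2
 T  0  1  1  2  2  2  2  2
 A  0  1  2  2  2  2  2  2
 T  0  1  2  3  3  3  3  3
 T  0  1  2  3  3  3  3  3
 G  0  1  2  3  4  4  4  4
 T  0  1  2  3  4  4  4  4
 C  0  1  2  3  4  4  4  5
 C  0  1  2  3  4  4  4  5
 C  0  1  2  3  4  4  4  5
 C  0  1  2  3  4  4  4  5
dp[12][7] = 5. One LCS (by backtracking along matches): GATGC.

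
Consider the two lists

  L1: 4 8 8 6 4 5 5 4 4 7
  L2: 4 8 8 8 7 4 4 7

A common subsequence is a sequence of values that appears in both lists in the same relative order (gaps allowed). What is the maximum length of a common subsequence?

6

Let dp[i][j] be the LCS length of the first i values of L1 and the first j values of L2. dp[i][j] = dp[i-1][j-1]+1 when the i-th and j-th values match, else max(dp[i-1][j], dp[i][j-1]).
    ·  4  8  8  8  7  4  4  7
 ·  0  0  0  0  0  0  0  0  0
 4  0  1  1  1  1  1  1  1  1
 8  0  1  2  2  2  2  2  2  2
 8  0  1  2  3  3  3  3  3  3
 6  0  1  2  3  3  3  3  3  3
 4  0  1  2  3  3  3  4  4  4
 5  0  1  2  3  3  3  4  4  4
 5  0  1  2  3  3  3  4  4  4
 4  0  1  2  3  3  3  4  5  5
 4  0  1  2  3  3  3  4  5  5
 7  0  1  2  3  3  4  4  5  6
dp[10][8] = 6. One LCS (by backtracking along matches): 4, 8, 8, 4, 4, 7.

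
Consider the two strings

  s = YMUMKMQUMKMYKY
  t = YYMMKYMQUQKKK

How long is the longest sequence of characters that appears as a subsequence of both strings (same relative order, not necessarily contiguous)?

Match Y at s[1]=t[2] → M at s[2]=t[3] → M at s[4]=t[4] → K at s[5]=t[5] → M at s[6]=t[7] → Q at s[7]=t[8] → U at s[8]=t[9] → K at s[10]=t[12] → K at s[13]=t[13] — 9 characters in the same relative order in both, and the DP table's final entry dp[14][13] is also 9, so no common subsequence is longer.

9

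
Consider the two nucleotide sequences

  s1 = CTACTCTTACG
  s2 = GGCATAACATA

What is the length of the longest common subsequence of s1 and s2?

Match C at s1[1]=s2[3], T at s1[2]=s2[5], A at s1[3]=s2[7], C at s1[4]=s2[8], T at s1[8]=s2[10], A at s1[9]=s2[11] — 6 bases in the same relative order in both. The LCS DP gives dp[11][11] = 6, so this is optimal.

6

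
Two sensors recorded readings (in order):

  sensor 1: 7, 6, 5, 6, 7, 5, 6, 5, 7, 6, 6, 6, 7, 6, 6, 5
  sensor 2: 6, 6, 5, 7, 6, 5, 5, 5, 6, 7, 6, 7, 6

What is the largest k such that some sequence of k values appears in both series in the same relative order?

Pick 7 at sensor 1[1]=sensor 2[4]; then 6 at sensor 1[2]=sensor 2[5]; then 5 at sensor 1[3]=sensor 2[7]; then 5 at sensor 1[6]=sensor 2[8]; then 6 at sensor 1[7]=sensor 2[9]; then 7 at sensor 1[9]=sensor 2[10]; then 6 at sensor 1[12]=sensor 2[11]; then 7 at sensor 1[13]=sensor 2[12]; then 6 at sensor 1[15]=sensor 2[13]; all 9 values appear in both, in order. Since dp[16][13] = 9, nothing longer is possible.

9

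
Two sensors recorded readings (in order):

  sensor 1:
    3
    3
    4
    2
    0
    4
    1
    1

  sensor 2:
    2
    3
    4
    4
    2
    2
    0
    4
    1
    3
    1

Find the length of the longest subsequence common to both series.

Pick 3 at sensor 1[1]=sensor 2[2], then 4 at sensor 1[3]=sensor 2[4], then 2 at sensor 1[4]=sensor 2[6], then 0 at sensor 1[5]=sensor 2[7], then 4 at sensor 1[6]=sensor 2[8], then 1 at sensor 1[7]=sensor 2[9], then 1 at sensor 1[8]=sensor 2[11]; all 7 values appear in both, in order. dp[8][11] = 7 confirms this is the maximum.

7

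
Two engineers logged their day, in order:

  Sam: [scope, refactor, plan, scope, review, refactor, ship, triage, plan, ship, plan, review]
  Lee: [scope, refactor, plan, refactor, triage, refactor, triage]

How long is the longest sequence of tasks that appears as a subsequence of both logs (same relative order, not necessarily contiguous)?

5

Taking scope at Sam[1]=Lee[1]; then refactor at Sam[2]=Lee[2]; then plan at Sam[3]=Lee[3]; then refactor at Sam[6]=Lee[6]; then triage at Sam[8]=Lee[7] gives a common subsequence of length 5. The LCS DP gives dp[12][7] = 5, so this is optimal.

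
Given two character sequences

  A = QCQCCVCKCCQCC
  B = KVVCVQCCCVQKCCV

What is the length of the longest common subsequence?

8

One common subsequence of length 8: Q [1,6] → C [2,7] → C [4,8] → C [5,9] → V [6,10] → K [8,12] → C [9,13] → C [10,14], and the DP table's final entry dp[13][15] is also 8, so no common subsequence is longer.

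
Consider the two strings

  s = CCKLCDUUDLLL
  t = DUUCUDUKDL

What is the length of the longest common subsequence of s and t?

Taking C at s[1]=t[4], then D at s[6]=t[6], then U at s[7]=t[7], then D at s[9]=t[9], then L at s[12]=t[10] gives a common subsequence of length 5. dp[12][10] = 5 confirms this is the maximum.

5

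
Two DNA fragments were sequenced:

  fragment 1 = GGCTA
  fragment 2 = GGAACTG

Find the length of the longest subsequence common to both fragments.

Match G (fragment 1 #1, fragment 2 #1), then G (fragment 1 #2, fragment 2 #2), then C (fragment 1 #3, fragment 2 #5), then T (fragment 1 #4, fragment 2 #6) — 4 bases in the same relative order in both. dp[5][7] = 4 confirms this is the maximum.

4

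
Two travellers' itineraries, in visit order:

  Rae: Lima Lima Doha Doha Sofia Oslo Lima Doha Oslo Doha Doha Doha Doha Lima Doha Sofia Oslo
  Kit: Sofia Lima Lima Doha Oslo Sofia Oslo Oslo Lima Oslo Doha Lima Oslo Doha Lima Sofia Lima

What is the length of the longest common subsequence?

11

Match Lima [1,2], Lima [2,3], Doha [3,4], Sofia [5,6], Oslo [6,8], Lima [7,9], Doha [8,11], Oslo [9,13], Doha [13,14], Lima [14,15], Sofia [16,16] — 11 stops in the same relative order in both. dp[17][17] = 11 confirms this is the maximum.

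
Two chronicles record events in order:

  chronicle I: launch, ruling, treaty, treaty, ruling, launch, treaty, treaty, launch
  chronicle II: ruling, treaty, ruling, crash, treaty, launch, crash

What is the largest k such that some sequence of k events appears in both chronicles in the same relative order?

Match ruling (chronicle I #2, chronicle II #1), then treaty (chronicle I #4, chronicle II #2), then ruling (chronicle I #5, chronicle II #3), then treaty (chronicle I #8, chronicle II #5), then launch (chronicle I #9, chronicle II #6) — 5 events in the same relative order in both, and the DP table's final entry dp[9][7] is also 5, so no common subsequence is longer.

5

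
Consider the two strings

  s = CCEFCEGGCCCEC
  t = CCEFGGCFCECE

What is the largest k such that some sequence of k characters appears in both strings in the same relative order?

10

Pick C (s #1, t #1), then C (s #2, t #2), then E (s #3, t #3), then F (s #4, t #4), then G (s #7, t #5), then G (s #8, t #6), then C (s #9, t #7), then C (s #10, t #9), then C (s #11, t #11), then E (s #12, t #12); all 10 characters appear in both, in order. dp[13][12] = 10 confirms this is the maximum.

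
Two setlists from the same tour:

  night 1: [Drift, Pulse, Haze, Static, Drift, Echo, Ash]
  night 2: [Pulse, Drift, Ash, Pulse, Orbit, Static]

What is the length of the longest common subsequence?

Taking Drift [1,2]; then Pulse [2,4]; then Static [4,6] gives a common subsequence of length 3. Since dp[7][6] = 3, nothing longer is possible.

3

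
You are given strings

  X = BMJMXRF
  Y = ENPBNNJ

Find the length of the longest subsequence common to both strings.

2

Let dp[i][j] be the LCS length of the first i characters of X and the first j characters of Y. dp[i][j] = dp[i-1][j-1]+1 when the i-th and j-th characters match, else max(dp[i-1][j], dp[i][j-1]).
    ·  E  N  P  B  N  N  J
 ·  0  0  0  0  0  0  0  0
 B  0  0  0  0  1  1  1  1
 M  0  0  0  0  1  1  1  1
 J  0  0  0  0  1  1  1  2
 M  0  0  0  0  1  1  1  2
 X  0  0  0  0  1  1  1  2
 R  0  0  0  0  1  1  1  2
 F  0  0  0  0  1  1  1  2
dp[7][7] = 2. One LCS (by backtracking along matches): BJ.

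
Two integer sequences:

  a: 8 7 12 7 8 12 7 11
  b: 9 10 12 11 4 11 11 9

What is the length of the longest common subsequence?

Match 12 at a[3]=b[3], 11 at a[8]=b[7] — 2 values in the same relative order in both. The LCS DP gives dp[8][8] = 2, so this is optimal.

2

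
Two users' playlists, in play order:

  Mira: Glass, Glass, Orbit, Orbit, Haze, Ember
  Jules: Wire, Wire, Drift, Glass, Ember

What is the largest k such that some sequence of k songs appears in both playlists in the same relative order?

2

Match Glass (Mira #2, Jules #4), then Ember (Mira #6, Jules #5) — 2 songs in the same relative order in both. Since dp[6][5] = 2, nothing longer is possible.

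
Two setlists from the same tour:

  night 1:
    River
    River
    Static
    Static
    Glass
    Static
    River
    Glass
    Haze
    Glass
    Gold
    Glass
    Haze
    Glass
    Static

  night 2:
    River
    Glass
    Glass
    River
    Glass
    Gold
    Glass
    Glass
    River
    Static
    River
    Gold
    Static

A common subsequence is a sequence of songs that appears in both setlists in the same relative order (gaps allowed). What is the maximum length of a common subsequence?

8

Match River (night 1 #1, night 2 #1), Glass (night 1 #5, night 2 #3), River (night 1 #7, night 2 #4), Glass (night 1 #10, night 2 #5), Gold (night 1 #11, night 2 #6), Glass (night 1 #12, night 2 #7), Glass (night 1 #14, night 2 #8), Static (night 1 #15, night 2 #13) — 8 songs in the same relative order in both. Since dp[15][13] = 8, nothing longer is possible.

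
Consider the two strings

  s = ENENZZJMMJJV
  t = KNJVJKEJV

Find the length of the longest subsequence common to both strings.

Match N [4,2]; then J [7,3]; then J [10,5]; then J [11,8]; then V [12,9] — 5 characters in the same relative order in both. Since dp[12][9] = 5, nothing longer is possible.

5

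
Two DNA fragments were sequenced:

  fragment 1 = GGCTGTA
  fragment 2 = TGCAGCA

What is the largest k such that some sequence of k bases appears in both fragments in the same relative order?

Pick G (fragment 1 #1, fragment 2 #2), then G (fragment 1 #2, fragment 2 #5), then C (fragment 1 #3, fragment 2 #6), then A (fragment 1 #7, fragment 2 #7); all 4 bases appear in both, in order. dp[7][7] = 4 confirms this is the maximum.

4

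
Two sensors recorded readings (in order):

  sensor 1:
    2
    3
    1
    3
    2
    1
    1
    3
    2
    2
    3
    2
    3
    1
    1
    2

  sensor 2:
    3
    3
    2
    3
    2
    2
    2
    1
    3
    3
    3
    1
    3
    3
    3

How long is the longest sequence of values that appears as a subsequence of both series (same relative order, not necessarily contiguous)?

9

Taking 3 at sensor 1[2]=sensor 2[1], 3 at sensor 1[4]=sensor 2[2], 2 at sensor 1[5]=sensor 2[3], 3 at sensor 1[8]=sensor 2[4], 2 at sensor 1[9]=sensor 2[6], 2 at sensor 1[10]=sensor 2[7], 3 at sensor 1[11]=sensor 2[10], 3 at sensor 1[13]=sensor 2[11], 1 at sensor 1[14]=sensor 2[12] gives a common subsequence of length 9. dp[16][15] = 9 confirms this is the maximum.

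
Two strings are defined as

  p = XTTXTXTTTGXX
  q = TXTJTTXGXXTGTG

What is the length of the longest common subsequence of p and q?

8

Match X (p #1, q #2) → T (p #2, q #5) → T (p #3, q #6) → X (p #4, q #9) → X (p #6, q #10) → T (p #7, q #11) → T (p #9, q #13) → G (p #10, q #14) — 8 characters in the same relative order in both, and the DP table's final entry dp[12][14] is also 8, so no common subsequence is longer.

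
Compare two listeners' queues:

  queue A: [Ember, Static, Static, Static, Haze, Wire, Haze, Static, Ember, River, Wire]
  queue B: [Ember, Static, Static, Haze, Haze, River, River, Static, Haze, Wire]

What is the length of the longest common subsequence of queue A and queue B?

7

Match Ember at queue A[1]=queue B[1]; then Static at queue A[3]=queue B[2]; then Static at queue A[4]=queue B[3]; then Haze at queue A[5]=queue B[4]; then Haze at queue A[7]=queue B[5]; then Static at queue A[8]=queue B[8]; then Wire at queue A[11]=queue B[10] — 7 songs in the same relative order in both, and the DP table's final entry dp[11][10] is also 7, so no common subsequence is longer.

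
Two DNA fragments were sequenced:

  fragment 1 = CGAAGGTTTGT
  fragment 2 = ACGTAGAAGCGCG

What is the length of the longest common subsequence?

Let dp[i][j] be the LCS length of the first i bases of fragment 1 and the first j bases of fragment 2. dp[i][j] = dp[i-1][j-1]+1 when the i-th and j-th bases match, else max(dp[i-1][j], dp[i][j-1]).
    ·  A  C  G  T  A  G  A  A  G  C  G  C  G
 ·  0  0  0  0  0  0  0  0  0  0  0  0  0  0
 C  0  0  1  1  1  1  1  1  1  1  1  1  1  1
 G  0  0  1  2  2  2  2  2  2  2  2  2  2  2
 A  0  1  1  2  2  3  3  3  3  3  3  3  3  3
 A  0  1  1  2  2  3  3  4  4  4  4  4  4  4
 G  0  1  1  2  2  3  4  4  4  5  5  5  5  5
 G  0  1  1  2  2  3  4  4  4  5  5  6  6  6
 T  0  1  1  2  3  3  4  4  4  5  5  6  6  6
 T  0  1  1  2  3  3  4  4  4  5  5  6  6  6
 T  0  1  1  2  3  3  4  4  4  5  5  6  6  6
 G  0  1  1  2  3  3  4  4  4  5  5  6  6  7
 T  0  1  1  2  3  3  4  4  4  5  5  6  6  7
dp[11][13] = 7. One LCS (by backtracking along matches): CGAAGGG.

7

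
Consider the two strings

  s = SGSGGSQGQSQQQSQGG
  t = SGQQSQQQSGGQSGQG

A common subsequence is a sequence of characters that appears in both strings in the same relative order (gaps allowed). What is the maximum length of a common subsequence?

Taking S (s #3, t #1), then G (s #5, t #2), then Q (s #7, t #3), then Q (s #9, t #4), then S (s #10, t #5), then Q (s #11, t #6), then Q (s #12, t #7), then Q (s #13, t #8), then S (s #14, t #9), then Q (s #15, t #12), then G (s #16, t #14), then G (s #17, t #16) gives a common subsequence of length 12. Since dp[17][16] = 12, nothing longer is possible.

12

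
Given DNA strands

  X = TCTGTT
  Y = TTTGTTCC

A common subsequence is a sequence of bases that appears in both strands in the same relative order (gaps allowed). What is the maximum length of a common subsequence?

One common subsequence of length 5: T [1,2], T [3,3], G [4,4], T [5,5], T [6,6]. The LCS DP gives dp[6][8] = 5, so this is optimal.

5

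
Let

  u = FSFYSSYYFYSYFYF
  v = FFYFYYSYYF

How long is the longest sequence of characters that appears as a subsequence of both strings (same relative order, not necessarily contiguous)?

Taking F [1,1], then F [3,2], then Y [4,3], then Y [8,5], then Y [10,6], then S [11,7], then Y [12,8], then Y [14,9], then F [15,10] gives a common subsequence of length 9. dp[15][10] = 9 confirms this is the maximum.

9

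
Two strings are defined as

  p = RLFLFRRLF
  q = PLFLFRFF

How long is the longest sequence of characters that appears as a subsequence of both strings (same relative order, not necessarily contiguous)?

Pick L [2,2], then F [3,3], then L [4,4], then F [5,5], then R [6,6], then F [9,8]; all 6 characters appear in both, in order. The LCS DP gives dp[9][8] = 6, so this is optimal.

6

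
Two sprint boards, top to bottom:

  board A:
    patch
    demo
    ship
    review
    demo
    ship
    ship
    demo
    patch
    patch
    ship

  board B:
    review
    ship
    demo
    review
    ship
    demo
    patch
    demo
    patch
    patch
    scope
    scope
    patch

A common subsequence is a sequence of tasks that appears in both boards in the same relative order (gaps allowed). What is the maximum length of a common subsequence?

6

One common subsequence of length 6: demo (board A #2, board B #3), ship (board A #3, board B #5), demo (board A #5, board B #6), demo (board A #8, board B #8), patch (board A #9, board B #10), patch (board A #10, board B #13). The LCS DP gives dp[11][13] = 6, so this is optimal.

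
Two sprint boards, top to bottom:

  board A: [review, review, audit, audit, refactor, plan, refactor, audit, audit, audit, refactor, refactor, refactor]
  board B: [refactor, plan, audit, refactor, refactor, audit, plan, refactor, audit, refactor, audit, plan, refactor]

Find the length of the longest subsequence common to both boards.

7

Match audit at board A[3]=board B[3], then audit at board A[4]=board B[6], then plan at board A[6]=board B[7], then refactor at board A[7]=board B[8], then audit at board A[8]=board B[9], then audit at board A[9]=board B[11], then refactor at board A[13]=board B[13] — 7 tasks in the same relative order in both. Since dp[13][13] = 7, nothing longer is possible.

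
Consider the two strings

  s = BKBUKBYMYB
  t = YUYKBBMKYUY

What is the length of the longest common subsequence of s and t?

5

Let dp[i][j] be the LCS length of the first i characters of s and the first j characters of t. dp[i][j] = dp[i-1][j-1]+1 when the i-th and j-th characters match, else max(dp[i-1][j], dp[i][j-1]).
    ·  Y  U  Y  K  B  B  M  K  Y  U  Y
 ·  0  0  0  0  0  0  0  0  0  0  0  0
 B  0  0  0  0  0  1  1  1  1  1  1  1
 K  0  0  0  0  1  1  1  1  2  2  2  2
 B  0  0  0  0  1  2  2  2  2  2  2  2
 U  0  0  1  1  1  2  2  2  2  2  3  3
 K  0  0  1  1  2  2  2  2  3  3  3  3
 B  0  0  1  1  2  3  3  3  3  3  3  3
 Y  0  1  1  2  2  3  3  3  3  4  4  4
 M  0  1  1  2  2  3  3  4  4  4  4  4
 Y  0  1  1  2  2  3  3  4  4  5  5  5
 B  0  1  1  2  2  3  4  4  4  5  5  5
dp[10][11] = 5. One LCS (by backtracking along matches): BBKYY.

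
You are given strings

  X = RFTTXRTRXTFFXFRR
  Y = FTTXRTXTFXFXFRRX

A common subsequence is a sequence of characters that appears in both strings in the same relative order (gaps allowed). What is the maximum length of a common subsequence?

14

Pick F [2,1] → T [3,2] → T [4,3] → X [5,4] → R [6,5] → T [7,6] → X [9,7] → T [10,8] → F [11,9] → F [12,11] → X [13,12] → F [14,13] → R [15,14] → R [16,15]; all 14 characters appear in both, in order, and the DP table's final entry dp[16][16] is also 14, so no common subsequence is longer.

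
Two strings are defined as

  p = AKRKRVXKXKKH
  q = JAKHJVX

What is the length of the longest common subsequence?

Taking A [1,2]; then K [2,3]; then V [6,6]; then X [9,7] gives a common subsequence of length 4. The LCS DP gives dp[12][7] = 4, so this is optimal.

4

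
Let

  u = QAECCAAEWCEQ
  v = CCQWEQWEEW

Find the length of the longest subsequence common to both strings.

Taking C at u[4]=v[1], then C at u[5]=v[2], then E at u[8]=v[5], then W at u[9]=v[7], then E at u[11]=v[9] gives a common subsequence of length 5. dp[12][10] = 5 confirms this is the maximum.

5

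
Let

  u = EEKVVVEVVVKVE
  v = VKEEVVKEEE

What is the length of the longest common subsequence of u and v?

Match E at u[1]=v[3] → E at u[2]=v[4] → V at u[4]=v[5] → V at u[5]=v[6] → E at u[7]=v[9] → E at u[13]=v[10] — 6 characters in the same relative order in both. dp[13][10] = 6 confirms this is the maximum.

6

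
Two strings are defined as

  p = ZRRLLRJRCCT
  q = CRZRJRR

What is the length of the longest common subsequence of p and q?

4

One common subsequence of length 4: Z (p #1, q #3), R (p #2, q #4), R (p #6, q #6), R (p #8, q #7). dp[11][7] = 4 confirms this is the maximum.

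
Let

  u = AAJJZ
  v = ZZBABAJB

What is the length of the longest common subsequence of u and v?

Match A (u #1, v #4); then A (u #2, v #6); then J (u #3, v #7) — 3 characters in the same relative order in both. Since dp[5][8] = 3, nothing longer is possible.

3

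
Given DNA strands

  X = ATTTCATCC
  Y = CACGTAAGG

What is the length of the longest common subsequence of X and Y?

Match A at X[1]=Y[2], then T at X[2]=Y[5], then A at X[6]=Y[7] — 3 bases in the same relative order in both. dp[9][9] = 3 confirms this is the maximum.

3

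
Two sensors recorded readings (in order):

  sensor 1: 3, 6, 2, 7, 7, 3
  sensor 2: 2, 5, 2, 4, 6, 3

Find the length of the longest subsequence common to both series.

2

Match 6 at sensor 1[2]=sensor 2[5], then 3 at sensor 1[6]=sensor 2[6] — 2 values in the same relative order in both, and the DP table's final entry dp[6][6] is also 2, so no common subsequence is longer.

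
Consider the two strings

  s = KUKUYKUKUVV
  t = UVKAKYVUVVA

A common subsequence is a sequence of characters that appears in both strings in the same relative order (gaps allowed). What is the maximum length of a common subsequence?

6

Let dp[i][j] be the LCS length of the first i characters of s and the first j characters of t. dp[i][j] = dp[i-1][j-1]+1 when the i-th and j-th characters match, else max(dp[i-1][j], dp[i][j-1]).
    ·  U  V  K  A  K  Y  V  U  V  V  A
 ·  0  0  0  0  0  0  0  0  0  0  0  0
 K  0  0  0  1  1  1  1  1  1  1  1  1
 U  0  1  1  1  1  1  1  1  2  2  2  2
 K  0  1  1  2  2  2  2  2  2  2  2  2
 U  0  1  1  2  2  2  2  2  3  3  3  3
 Y  0  1  1  2  2  2  3  3  3  3  3  3
 K  0  1  1  2  2  3  3  3  3  3  3  3
 U  0  1  1  2  2  3  3  3  4  4  4  4
 K  0  1  1  2  2  3  3  3  4  4  4  4
 U  0  1  1  2  2  3  3  3  4  4  4  4
 V  0  1  2  2  2  3  3  4  4  5  5  5
 V  0  1  2  2  2  3  3  4  4  5  6  6
dp[11][11] = 6. One LCS (by backtracking along matches): KKYUVV.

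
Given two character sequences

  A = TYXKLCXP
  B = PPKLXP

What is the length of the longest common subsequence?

4

Let dp[i][j] be the LCS length of the first i characters of A and the first j characters of B. dp[i][j] = dp[i-1][j-1]+1 when the i-th and j-th characters match, else max(dp[i-1][j], dp[i][j-1]).
    ·  P  P  K  L  X  P
 ·  0  0  0  0  0  0  0
 T  0  0  0  0  0  0  0
 Y  0  0  0  0  0  0  0
 X  0  0  0  0  0  1  1
 K  0  0  0  1  1  1  1
 L  0  0  0  1  2  2  2
 C  0  0  0  1  2  2  2
 X  0  0  0  1  2  3  3
 P  0  1  1  1  2  3  4
dp[8][6] = 4. One LCS (by backtracking along matches): KLXP.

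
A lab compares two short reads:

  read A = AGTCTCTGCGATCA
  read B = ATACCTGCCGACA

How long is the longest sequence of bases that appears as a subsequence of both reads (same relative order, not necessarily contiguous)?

One common subsequence of length 11: A at read A[1]=read B[1], T at read A[3]=read B[2], C at read A[4]=read B[4], C at read A[6]=read B[5], T at read A[7]=read B[6], G at read A[8]=read B[7], C at read A[9]=read B[9], G at read A[10]=read B[10], A at read A[11]=read B[11], C at read A[13]=read B[12], A at read A[14]=read B[13]. Since dp[14][13] = 11, nothing longer is possible.

11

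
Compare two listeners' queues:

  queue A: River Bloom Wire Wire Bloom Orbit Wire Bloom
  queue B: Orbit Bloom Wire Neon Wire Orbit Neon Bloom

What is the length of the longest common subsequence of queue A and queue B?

5

One common subsequence of length 5: Bloom [2,2]; then Wire [3,3]; then Wire [4,5]; then Orbit [6,6]; then Bloom [8,8]. Since dp[8][8] = 5, nothing longer is possible.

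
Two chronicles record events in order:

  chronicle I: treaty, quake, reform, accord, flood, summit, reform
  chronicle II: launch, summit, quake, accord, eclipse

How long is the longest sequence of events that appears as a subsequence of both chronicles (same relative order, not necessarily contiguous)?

One common subsequence of length 2: quake at chronicle I[2]=chronicle II[3], accord at chronicle I[4]=chronicle II[4]. Since dp[7][5] = 2, nothing longer is possible.

2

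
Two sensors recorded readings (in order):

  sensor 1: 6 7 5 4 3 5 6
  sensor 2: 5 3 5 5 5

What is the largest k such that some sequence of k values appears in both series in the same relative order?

3

Let dp[i][j] be the LCS length of the first i values of sensor 1 and the first j values of sensor 2. dp[i][j] = dp[i-1][j-1]+1 when the i-th and j-th values match, else max(dp[i-1][j], dp[i][j-1]).
    ·  5  3  5  5  5
 ·  0  0  0  0  0  0
 6  0  0  0  0  0  0
 7  0  0  0  0  0  0
 5  0  1  1  1  1  1
 4  0  1  1  1  1  1
 3  0  1  2  2  2  2
 5  0  1  2  3  3  3
 6  0  1  2  3  3  3
dp[7][5] = 3. One LCS (by backtracking along matches): 5, 3, 5.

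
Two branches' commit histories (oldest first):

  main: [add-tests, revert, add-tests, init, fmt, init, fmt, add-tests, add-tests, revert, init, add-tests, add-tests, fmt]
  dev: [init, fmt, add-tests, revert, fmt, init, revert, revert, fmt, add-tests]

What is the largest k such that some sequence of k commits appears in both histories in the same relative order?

Taking add-tests (main #1, dev #3); then revert (main #2, dev #4); then fmt (main #5, dev #5); then init (main #6, dev #6); then fmt (main #7, dev #9); then add-tests (main #13, dev #10) gives a common subsequence of length 6. dp[14][10] = 6 confirms this is the maximum.

6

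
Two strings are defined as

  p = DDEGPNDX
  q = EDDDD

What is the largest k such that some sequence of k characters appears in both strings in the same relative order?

One common subsequence of length 3: D at p[1]=q[3], then D at p[2]=q[4], then D at p[7]=q[5]. Since dp[8][5] = 3, nothing longer is possible.

3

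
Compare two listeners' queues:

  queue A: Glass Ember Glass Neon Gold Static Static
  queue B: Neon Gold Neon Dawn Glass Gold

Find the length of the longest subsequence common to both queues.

2

Taking Glass (queue A #3, queue B #5), then Gold (queue A #5, queue B #6) gives a common subsequence of length 2, and the DP table's final entry dp[7][6] is also 2, so no common subsequence is longer.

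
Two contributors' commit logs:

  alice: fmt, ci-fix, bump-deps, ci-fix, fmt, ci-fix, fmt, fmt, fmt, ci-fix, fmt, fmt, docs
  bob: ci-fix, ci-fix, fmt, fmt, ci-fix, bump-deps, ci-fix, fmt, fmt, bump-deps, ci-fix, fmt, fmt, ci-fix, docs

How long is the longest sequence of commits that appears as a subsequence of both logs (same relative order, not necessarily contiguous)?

Taking fmt at alice[1]=bob[4] → ci-fix at alice[2]=bob[5] → bump-deps at alice[3]=bob[6] → ci-fix at alice[4]=bob[7] → fmt at alice[5]=bob[9] → ci-fix at alice[6]=bob[11] → fmt at alice[8]=bob[12] → fmt at alice[9]=bob[13] → ci-fix at alice[10]=bob[14] → docs at alice[13]=bob[15] gives a common subsequence of length 10. Since dp[13][15] = 10, nothing longer is possible.

10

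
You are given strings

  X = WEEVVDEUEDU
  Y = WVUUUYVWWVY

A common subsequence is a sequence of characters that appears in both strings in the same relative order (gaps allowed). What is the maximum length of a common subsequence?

Let dp[i][j] be the LCS length of the first i characters of X and the first j characters of Y. dp[i][j] = dp[i-1][j-1]+1 when the i-th and j-th characters match, else max(dp[i-1][j], dp[i][j-1]).
    ·  W  V  U  U  U  Y  V  W  W  V  Y
 ·  0  0  0  0  0  0  0  0  0  0  0  0
 W  0  1  1  1  1  1  1  1  1  1  1  1
 E  0  1  1  1  1  1  1  1  1  1  1  1
 E  0  1  1  1  1  1  1  1  1  1  1  1
 V  0  1  2  2  2  2  2  2  2  2  2  2
 V  0  1  2  2  2  2  2  3  3  3  3  3
 D  0  1  2  2  2  2  2  3  3  3  3  3
 E  0  1  2  2  2  2  2  3  3  3  3  3
 U  0  1  2  3  3  3  3  3  3  3  3  3
 E  0  1  2  3  3  3  3  3  3  3  3  3
 D  0  1  2  3  3  3  3  3  3  3  3  3
 U  0  1  2  3  4  4  4  4  4  4  4  4
dp[11][11] = 4. One LCS (by backtracking along matches): WVUU.

4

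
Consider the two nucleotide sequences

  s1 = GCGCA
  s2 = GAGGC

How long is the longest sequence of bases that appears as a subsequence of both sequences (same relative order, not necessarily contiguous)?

Let dp[i][j] be the LCS length of the first i bases of s1 and the first j bases of s2. dp[i][j] = dp[i-1][j-1]+1 when the i-th and j-th bases match, else max(dp[i-1][j], dp[i][j-1]).
    ·  G  A  G  G  C
 ·  0  0  0  0  0  0
 G  0  1  1  1  1  1
 C  0  1  1  1  1  2
 G  0  1  1  2  2  2
 C  0  1  1  2  2  3
 A  0  1  2  2  2  3
dp[5][5] = 3. One LCS (by backtracking along matches): GGC.

3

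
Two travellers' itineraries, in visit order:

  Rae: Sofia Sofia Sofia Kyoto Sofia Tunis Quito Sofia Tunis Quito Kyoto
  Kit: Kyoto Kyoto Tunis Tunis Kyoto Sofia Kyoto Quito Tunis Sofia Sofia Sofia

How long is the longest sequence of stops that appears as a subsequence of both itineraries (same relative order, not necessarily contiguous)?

4

Taking Sofia (Rae #1, Kit #6), then Sofia (Rae #3, Kit #10), then Sofia (Rae #5, Kit #11), then Sofia (Rae #8, Kit #12) gives a common subsequence of length 4, and the DP table's final entry dp[11][12] is also 4, so no common subsequence is longer.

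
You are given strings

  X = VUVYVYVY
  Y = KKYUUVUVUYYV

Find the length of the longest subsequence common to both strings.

6

Let dp[i][j] be the LCS length of the first i characters of X and the first j characters of Y. dp[i][j] = dp[i-1][j-1]+1 when the i-th and j-th characters match, else max(dp[i-1][j], dp[i][j-1]).
    ·  K  K  Y  U  U  V  U  V  U  Y  Y  V
 ·  0  0  0  0  0  0  0  0  0  0  0  0  0
 V  0  0  0  0  0  0  1  1  1  1  1  1  1
 U  0  0  0  0  1  1  1  2  2  2  2  2  2
 V  0  0  0  0  1  1  2  2  3  3  3  3  3
 Y  0  0  0  1  1  1  2  2  3  3  4  4  4
 V  0  0  0  1  1  1  2  2  3  3  4  4  5
 Y  0  0  0  1  1  1  2  2  3  3  4  5  5
 V  0  0  0  1  1  1  2  2  3  3  4  5  6
 Y  0  0  0  1  1  1  2  2  3  3  4  5  6
dp[8][12] = 6. One LCS (by backtracking along matches): VUVYYV.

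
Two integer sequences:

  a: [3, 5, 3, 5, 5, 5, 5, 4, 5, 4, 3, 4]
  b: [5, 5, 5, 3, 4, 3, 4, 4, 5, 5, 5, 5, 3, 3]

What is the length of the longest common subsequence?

Pick 3 [1,4]; then 3 [3,6]; then 5 [4,9]; then 5 [5,10]; then 5 [6,11]; then 5 [7,12]; then 3 [11,14]; all 7 values appear in both, in order. dp[12][14] = 7 confirms this is the maximum.

7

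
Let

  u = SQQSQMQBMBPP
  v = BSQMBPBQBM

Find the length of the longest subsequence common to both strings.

6

Let dp[i][j] be the LCS length of the first i characters of u and the first j characters of v. dp[i][j] = dp[i-1][j-1]+1 when the i-th and j-th characters match, else max(dp[i-1][j], dp[i][j-1]).
    ·  B  S  Q  M  B  P  B  Q  B  M
 ·  0  0  0  0  0  0  0  0  0  0  0
 S  0  0  1  1  1  1  1  1  1  1  1
 Q  0  0  1  2  2  2  2  2  2  2  2
 Q  0  0  1  2  2  2  2  2  3  3  3
 S  0  0  1  2  2  2  2  2  3  3  3
 Q  0  0  1  2  2  2  2  2  3  3  3
 M  0  0  1  2  3  3  3  3  3  3  4
 Q  0  0  1  2  3  3  3  3  4  4  4
 B  0  1  1  2  3  4  4  4  4  5  5
 M  0  1  1  2  3  4  4  4  4  5  6
 B  0  1  1  2  3  4  4  5  5  5  6
 P  0  1  1  2  3  4  5  5  5  5  6
 P  0  1  1  2  3  4  5  5  5  5  6
dp[12][10] = 6. One LCS (by backtracking along matches): SQMQBM.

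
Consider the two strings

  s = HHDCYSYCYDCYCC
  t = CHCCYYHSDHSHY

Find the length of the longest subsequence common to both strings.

6

Match H (s #1, t #2), C (s #4, t #4), Y (s #5, t #6), S (s #6, t #8), D (s #10, t #9), Y (s #12, t #13) — 6 characters in the same relative order in both, and the DP table's final entry dp[14][13] is also 6, so no common subsequence is longer.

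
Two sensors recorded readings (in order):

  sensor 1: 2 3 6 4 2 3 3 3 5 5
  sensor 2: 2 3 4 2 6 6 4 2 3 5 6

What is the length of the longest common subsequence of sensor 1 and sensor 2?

One common subsequence of length 7: 2 [1,1], 3 [2,2], 6 [3,6], 4 [4,7], 2 [5,8], 3 [8,9], 5 [9,10]. Since dp[10][11] = 7, nothing longer is possible.

7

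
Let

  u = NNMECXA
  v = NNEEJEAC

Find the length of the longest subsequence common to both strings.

4

One common subsequence of length 4: N (u #1, v #1), then N (u #2, v #2), then E (u #4, v #6), then C (u #5, v #8). Since dp[7][8] = 4, nothing longer is possible.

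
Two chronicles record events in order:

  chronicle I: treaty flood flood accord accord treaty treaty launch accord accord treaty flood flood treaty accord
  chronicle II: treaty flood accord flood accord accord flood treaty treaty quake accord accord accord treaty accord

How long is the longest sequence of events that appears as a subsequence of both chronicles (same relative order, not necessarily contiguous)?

11

Pick treaty [1,1]; then flood [2,2]; then flood [3,4]; then accord [4,5]; then accord [5,6]; then treaty [6,8]; then treaty [7,9]; then accord [9,12]; then accord [10,13]; then treaty [14,14]; then accord [15,15]; all 11 events appear in both, in order. dp[15][15] = 11 confirms this is the maximum.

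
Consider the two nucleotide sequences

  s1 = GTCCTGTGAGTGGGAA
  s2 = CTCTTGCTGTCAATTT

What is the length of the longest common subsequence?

9

Match T (s1 #2, s2 #2) → C (s1 #3, s2 #3) → T (s1 #5, s2 #5) → G (s1 #6, s2 #6) → T (s1 #7, s2 #8) → G (s1 #10, s2 #9) → T (s1 #11, s2 #10) → A (s1 #15, s2 #12) → A (s1 #16, s2 #13) — 9 bases in the same relative order in both, and the DP table's final entry dp[16][16] is also 9, so no common subsequence is longer.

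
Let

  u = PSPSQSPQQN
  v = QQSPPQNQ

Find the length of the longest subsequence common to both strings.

Let dp[i][j] be the LCS length of the first i characters of u and the first j characters of v. dp[i][j] = dp[i-1][j-1]+1 when the i-th and j-th characters match, else max(dp[i-1][j], dp[i][j-1]).
    ·  Q  Q  S  P  P  Q  N  Q
 ·  0  0  0  0  0  0  0  0  0
 P  0  0  0  0  1  1  1  1  1
 S  0  0  0  1  1  1  1  1  1
 P  0  0  0  1  2  2  2  2  2
 S  0  0  0  1  2  2  2  2  2
 Q  0  1  1  1  2  2  3  3  3
 S  0  1  1  2  2  2  3  3  3
 P  0  1  1  2  3  3  3  3  3
 Q  0  1  2  2  3  3  4  4  4
 Q  0  1  2  2  3  3  4  4  5
 N  0  1  2  2  3  3  4  5  5
dp[10][8] = 5. One LCS (by backtracking along matches): SPPQQ.

5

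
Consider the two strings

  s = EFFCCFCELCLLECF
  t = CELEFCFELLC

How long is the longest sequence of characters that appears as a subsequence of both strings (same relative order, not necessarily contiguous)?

8

Taking E [1,4], then F [3,5], then C [5,6], then F [6,7], then E [8,8], then L [11,9], then L [12,10], then C [14,11] gives a common subsequence of length 8. The LCS DP gives dp[15][11] = 8, so this is optimal.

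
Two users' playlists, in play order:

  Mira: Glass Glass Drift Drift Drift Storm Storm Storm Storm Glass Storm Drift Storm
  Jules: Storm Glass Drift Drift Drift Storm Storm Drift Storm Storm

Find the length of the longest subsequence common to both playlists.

8

Taking Glass [2,2]; then Drift [3,3]; then Drift [4,4]; then Drift [5,5]; then Storm [6,6]; then Storm [7,7]; then Storm [11,9]; then Storm [13,10] gives a common subsequence of length 8. Since dp[13][10] = 8, nothing longer is possible.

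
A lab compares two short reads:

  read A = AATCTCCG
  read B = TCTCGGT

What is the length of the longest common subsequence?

Let dp[i][j] be the LCS length of the first i bases of read A and the first j bases of read B. dp[i][j] = dp[i-1][j-1]+1 when the i-th and j-th bases match, else max(dp[i-1][j], dp[i][j-1]).
    ·  T  C  T  C  G  G  T
 ·  0  0  0  0  0  0  0  0
 A  0  0  0  0  0  0  0  0
 A  0  0  0  0  0  0  0  0
 T  0  1  1  1  1  1  1  1
 C  0  1  2  2  2  2  2  2
 T  0  1  2  3  3  3  3  3
 C  0  1  2  3  4  4  4  4
 C  0  1  2  3  4  4  4  4
 G  0  1  2  3  4  5  5  5
dp[8][7] = 5. One LCS (by backtracking along matches): TCTCG.

5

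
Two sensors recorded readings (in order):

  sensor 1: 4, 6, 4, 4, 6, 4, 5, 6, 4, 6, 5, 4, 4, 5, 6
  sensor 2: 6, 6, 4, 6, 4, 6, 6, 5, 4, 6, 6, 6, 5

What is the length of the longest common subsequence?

9

Pick 6 [2,2] → 4 [4,3] → 6 [5,4] → 4 [6,5] → 6 [8,6] → 6 [10,7] → 5 [11,8] → 4 [12,9] → 5 [14,13]; all 9 values appear in both, in order, and the DP table's final entry dp[15][13] is also 9, so no common subsequence is longer.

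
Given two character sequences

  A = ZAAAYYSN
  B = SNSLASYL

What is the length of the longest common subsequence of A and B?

Pick A (A #2, B #5), Y (A #5, B #7); all 2 characters appear in both, in order, and the DP table's final entry dp[8][8] is also 2, so no common subsequence is longer.

2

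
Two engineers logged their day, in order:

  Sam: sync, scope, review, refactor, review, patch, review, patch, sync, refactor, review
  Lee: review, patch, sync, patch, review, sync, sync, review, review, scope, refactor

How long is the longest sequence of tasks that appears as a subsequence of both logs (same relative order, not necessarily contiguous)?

Taking sync at Sam[1]=Lee[3], then review at Sam[3]=Lee[5], then review at Sam[5]=Lee[8], then review at Sam[7]=Lee[9], then refactor at Sam[10]=Lee[11] gives a common subsequence of length 5. Since dp[11][11] = 5, nothing longer is possible.

5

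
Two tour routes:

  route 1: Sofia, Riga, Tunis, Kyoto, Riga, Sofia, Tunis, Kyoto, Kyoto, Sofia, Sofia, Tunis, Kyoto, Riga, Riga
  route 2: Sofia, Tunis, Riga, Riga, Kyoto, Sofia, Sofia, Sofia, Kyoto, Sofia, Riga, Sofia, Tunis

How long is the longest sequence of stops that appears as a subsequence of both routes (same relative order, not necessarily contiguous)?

Match Sofia at route 1[1]=route 2[1] → Riga at route 1[2]=route 2[4] → Kyoto at route 1[4]=route 2[5] → Sofia at route 1[6]=route 2[8] → Kyoto at route 1[9]=route 2[9] → Sofia at route 1[10]=route 2[10] → Sofia at route 1[11]=route 2[12] → Tunis at route 1[12]=route 2[13] — 8 stops in the same relative order in both, and the DP table's final entry dp[15][13] is also 8, so no common subsequence is longer.

8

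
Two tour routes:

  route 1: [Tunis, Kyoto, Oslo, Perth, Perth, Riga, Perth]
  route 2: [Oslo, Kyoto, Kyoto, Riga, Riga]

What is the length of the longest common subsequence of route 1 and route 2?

2

One common subsequence of length 2: Kyoto (route 1 #2, route 2 #3), Riga (route 1 #6, route 2 #5). The LCS DP gives dp[7][5] = 2, so this is optimal.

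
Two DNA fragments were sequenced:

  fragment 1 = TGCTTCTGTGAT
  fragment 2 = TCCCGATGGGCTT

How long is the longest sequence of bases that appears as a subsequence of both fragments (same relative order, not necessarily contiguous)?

7

Pick T at fragment 1[1]=fragment 2[1] → C at fragment 1[3]=fragment 2[3] → C at fragment 1[6]=fragment 2[4] → T at fragment 1[7]=fragment 2[7] → G at fragment 1[8]=fragment 2[10] → T at fragment 1[9]=fragment 2[12] → T at fragment 1[12]=fragment 2[13]; all 7 bases appear in both, in order. dp[12][13] = 7 confirms this is the maximum.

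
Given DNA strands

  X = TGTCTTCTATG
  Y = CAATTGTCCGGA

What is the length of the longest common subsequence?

Let dp[i][j] be the LCS length of the first i bases of X and the first j bases of Y. dp[i][j] = dp[i-1][j-1]+1 when the i-th and j-th bases match, else max(dp[i-1][j], dp[i][j-1]).
    ·  C  A  A  T  T  G  T  C  C  G  G  A
 ·  0  0  0  0  0  0  0  0  0  0  0  0  0
 T  0  0  0  0  1  1  1  1  1  1  1  1  1
 G  0  0  0  0  1  1  2  2  2  2  2  2  2
 T  0  0  0  0  1  2  2  3  3  3  3  3  3
 C  0  1  1  1  1  2  2  3  4  4  4  4  4
 T  0  1  1  1  2  2  2  3  4  4  4  4  4
 T  0  1  1  1  2  3  3  3  4  4  4  4  4
 C  0  1  1  1  2  3  3  3  4  5  5  5  5
 T  0  1  1  1  2  3  3  4  4  5  5  5  5
 A  0  1  2  2  2  3  3  4  4  5  5  5  6
 T  0  1  2  2  3  3  3  4  4  5  5  5  6
 G  0  1  2  2  3  3  4  4  4  5  6  6  6
dp[11][12] = 6. One LCS (by backtracking along matches): TGTCCA.

6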